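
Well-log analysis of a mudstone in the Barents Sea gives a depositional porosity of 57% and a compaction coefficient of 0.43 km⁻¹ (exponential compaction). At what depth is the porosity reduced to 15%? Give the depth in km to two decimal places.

3.10 km

Invert Athy's law: d = ln(phi₀/phi) / β
d = ln(0.57/0.15) / 0.43 = ln(3.8) / 0.43 = 1.3350 / 0.43 = 3.105 km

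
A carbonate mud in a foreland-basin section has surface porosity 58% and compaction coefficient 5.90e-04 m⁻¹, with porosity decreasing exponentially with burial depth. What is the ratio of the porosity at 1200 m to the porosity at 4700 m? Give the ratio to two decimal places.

7.89

Working in km (1 km = 1000 m; β in km⁻¹ = β in m⁻¹ × 1000):
phi(z₁)/phi(z₂) = e^(−β·z₁)/e^(−β·z₂) = e^{β(z₂−z₁)}
= exp(0.59 × 3.5) = exp(2.065) = 7.8853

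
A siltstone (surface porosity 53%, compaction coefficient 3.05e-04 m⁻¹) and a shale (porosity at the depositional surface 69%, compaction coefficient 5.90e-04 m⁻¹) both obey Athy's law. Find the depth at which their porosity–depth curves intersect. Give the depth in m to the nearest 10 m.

930 m

Working in km (1 km = 1000 m; c in km⁻¹ = c in m⁻¹ × 1000):
Set phi₀ₐ e^(−cₐZ) = phi₀ᵦ e^(−cᵦZ) ⇒ ln(phi₀ₐ/phi₀ᵦ) = (cₐ − cᵦ)·Z
Z = ln(0.53/0.69) / (0.305 − 0.59) = -0.2638 / -0.285 = 0.926 km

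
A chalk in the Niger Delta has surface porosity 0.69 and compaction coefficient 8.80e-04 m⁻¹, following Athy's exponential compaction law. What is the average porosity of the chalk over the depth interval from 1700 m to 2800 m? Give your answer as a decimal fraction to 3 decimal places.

0.099

Working in km (1 km = 1000 m; c in km⁻¹ = c in m⁻¹ × 1000):
⟨n⟩ = (1/(d₂−d₁)) ∫ n₀ e^(−cd) dd = n₀·(e^(−c·d₁) − e^(−c·d₂)) / (c·(d₂−d₁))
e^(−0.88×1.7) = 0.2240; e^(−0.88×2.8) = 0.0851
⟨n⟩ = 0.69 × (0.2240 − 0.0851) / (0.88 × 1.1) = 0.69 × 0.1435 = 0.0990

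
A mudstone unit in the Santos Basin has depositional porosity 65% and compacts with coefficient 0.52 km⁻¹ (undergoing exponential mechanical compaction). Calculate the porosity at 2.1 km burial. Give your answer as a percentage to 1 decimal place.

21.8%

φ = φ₀·exp(−c·z) = 0.65 × exp(−0.52 × 2.1) = 0.65 × exp(−1.092)
  = 0.65 × 0.3355 = 0.2181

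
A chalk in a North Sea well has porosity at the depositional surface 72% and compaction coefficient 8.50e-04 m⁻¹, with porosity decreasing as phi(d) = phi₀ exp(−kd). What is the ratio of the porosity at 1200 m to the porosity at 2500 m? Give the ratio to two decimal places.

3.02

Working in km (1 km = 1000 m; k in km⁻¹ = k in m⁻¹ × 1000):
phi(d₁)/phi(d₂) = e^(−k·d₁)/e^(−k·d₂) = e^{k(d₂−d₁)}
= exp(0.85 × 1.3) = exp(1.105) = 3.0192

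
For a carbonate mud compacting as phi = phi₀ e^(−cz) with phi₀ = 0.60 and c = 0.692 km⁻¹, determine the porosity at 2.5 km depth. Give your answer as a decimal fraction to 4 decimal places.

0.1064

phi = phi₀·exp(−c·z) = 0.6 × exp(−0.692 × 2.5) = 0.6 × exp(−1.73)
  = 0.6 × 0.1773 = 0.1064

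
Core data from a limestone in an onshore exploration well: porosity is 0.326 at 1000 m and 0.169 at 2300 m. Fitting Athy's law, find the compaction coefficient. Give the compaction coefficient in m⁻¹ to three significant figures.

Working in km (1 km = 1000 m; β in km⁻¹ = β in m⁻¹ × 1000):
Athy: n(d) = n₀ e^(−βd) ⇒ n₁/n₂ = e^{β(d₂−d₁)} ⇒ β = ln(n₁/n₂)/(d₂−d₁)
β = ln(0.326/0.169) / (2.3 − 1) = ln(1.929) / 1.3 = 0.6570 / 1.3 = 0.5054 km⁻¹

0.000505 m⁻¹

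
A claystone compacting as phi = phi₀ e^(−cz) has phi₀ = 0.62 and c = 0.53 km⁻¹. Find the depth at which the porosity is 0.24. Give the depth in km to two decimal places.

Invert Athy's law: z = ln(phi₀/phi) / c
z = ln(0.62/0.24) / 0.53 = ln(2.583) / 0.53 = 0.9491 / 0.53 = 1.791 km

1.79 km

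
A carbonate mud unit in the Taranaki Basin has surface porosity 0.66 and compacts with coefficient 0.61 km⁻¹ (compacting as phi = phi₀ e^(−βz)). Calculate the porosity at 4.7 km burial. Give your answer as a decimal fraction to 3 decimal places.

phi = phi₀·exp(−β·z) = 0.66 × exp(−0.61 × 4.7) = 0.66 × exp(−2.867)
  = 0.66 × 0.0569 = 0.0375

0.038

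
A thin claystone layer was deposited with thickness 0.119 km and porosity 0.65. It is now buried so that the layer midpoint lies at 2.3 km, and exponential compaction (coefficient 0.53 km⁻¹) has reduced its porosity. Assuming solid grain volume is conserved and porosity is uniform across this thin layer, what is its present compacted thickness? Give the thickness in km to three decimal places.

Porosity at 2.3 km: phi = 0.65·exp(−0.53×2.3) = 0.1921
Solid-volume conservation: h(1−phi) = h₀(1−phi₀) ⇒ h = h₀·(1−phi₀)/(1−phi)
h = 0.119 × (1 − 0.65)/(1 − 0.1921) = 0.119 × 0.4332 = 0.0516 km

0.052 km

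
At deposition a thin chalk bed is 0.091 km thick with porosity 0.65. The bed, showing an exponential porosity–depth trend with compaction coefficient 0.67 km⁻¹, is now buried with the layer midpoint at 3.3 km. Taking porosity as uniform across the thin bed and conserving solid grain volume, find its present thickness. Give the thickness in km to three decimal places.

Porosity at 3.3 km: n = 0.65·exp(−0.67×3.3) = 0.0712
Solid-volume conservation: h(1−n) = h₀(1−n₀) ⇒ h = h₀·(1−n₀)/(1−n)
h = 0.091 × (1 − 0.65)/(1 − 0.0712) = 0.091 × 0.3768 = 0.0343 km

0.034 km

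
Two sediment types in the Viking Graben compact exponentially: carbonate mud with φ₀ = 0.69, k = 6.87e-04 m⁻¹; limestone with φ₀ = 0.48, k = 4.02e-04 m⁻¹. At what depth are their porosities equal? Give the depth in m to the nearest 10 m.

1270 m

Working in km (1 km = 1000 m; k in km⁻¹ = k in m⁻¹ × 1000):
Set φ₀ₐ e^(−kₐd) = φ₀ᵦ e^(−kᵦd) ⇒ ln(φ₀ₐ/φ₀ᵦ) = (kₐ − kᵦ)·d
d = ln(0.69/0.48) / (0.687 − 0.402) = 0.3629 / 0.285 = 1.273 km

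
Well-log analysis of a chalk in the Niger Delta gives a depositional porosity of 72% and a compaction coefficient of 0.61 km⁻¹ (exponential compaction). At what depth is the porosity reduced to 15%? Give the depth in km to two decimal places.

Invert Athy's law: z = ln(φ₀/φ) / c
z = ln(0.72/0.15) / 0.61 = ln(4.8) / 0.61 = 1.5686 / 0.61 = 2.572 km

2.57 km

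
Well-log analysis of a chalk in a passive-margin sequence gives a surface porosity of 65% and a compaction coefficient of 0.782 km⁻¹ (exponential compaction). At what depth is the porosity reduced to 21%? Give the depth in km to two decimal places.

1.44 km

Invert Athy's law: Z = ln(n₀/n) / c
Z = ln(0.65/0.21) / 0.782 = ln(3.095) / 0.782 = 1.1299 / 0.782 = 1.445 km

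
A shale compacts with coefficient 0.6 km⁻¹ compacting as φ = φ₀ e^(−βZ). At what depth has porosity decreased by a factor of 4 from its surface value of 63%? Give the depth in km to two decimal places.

2.31 km

φ/φ₀ = 1/4 ⇒ exp(−β·Z) = 1/4 ⇒ Z = ln(4) / β
Z = 1.3863 / 0.6 = 2.310 km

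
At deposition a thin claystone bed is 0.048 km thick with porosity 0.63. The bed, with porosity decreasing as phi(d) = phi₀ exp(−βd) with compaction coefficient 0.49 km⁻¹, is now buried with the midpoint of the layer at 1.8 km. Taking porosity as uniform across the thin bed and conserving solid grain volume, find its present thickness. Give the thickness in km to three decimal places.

0.024 km

Porosity at 1.8 km: phi = 0.63·exp(−0.49×1.8) = 0.2608
Solid-volume conservation: h(1−phi) = h₀(1−phi₀) ⇒ h = h₀·(1−phi₀)/(1−phi)
h = 0.048 × (1 − 0.63)/(1 − 0.2608) = 0.048 × 0.5005 = 0.0240 km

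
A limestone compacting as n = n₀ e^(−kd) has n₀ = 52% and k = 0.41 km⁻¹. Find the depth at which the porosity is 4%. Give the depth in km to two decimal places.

Invert Athy's law: d = ln(n₀/n) / k
d = ln(0.52/0.04) / 0.41 = ln(13) / 0.41 = 2.5649 / 0.41 = 6.256 km

6.26 km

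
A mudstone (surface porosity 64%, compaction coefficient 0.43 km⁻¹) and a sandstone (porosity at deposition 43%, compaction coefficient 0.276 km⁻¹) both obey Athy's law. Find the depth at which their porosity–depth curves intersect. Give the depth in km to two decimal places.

Set n₀ₐ e^(−kₐd) = n₀ᵦ e^(−kᵦd) ⇒ ln(n₀ₐ/n₀ᵦ) = (kₐ − kᵦ)·d
d = ln(0.64/0.43) / (0.43 − 0.276) = 0.3977 / 0.154 = 2.582 km

2.58 km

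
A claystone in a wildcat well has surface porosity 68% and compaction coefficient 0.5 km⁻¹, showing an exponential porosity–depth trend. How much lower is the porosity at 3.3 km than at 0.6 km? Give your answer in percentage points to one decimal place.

37.3 percentage points

n(0.6) = 0.68·e^(−0.5×0.6) = 0.5038
n(3.3) = 0.68·e^(−0.5×3.3) = 0.1306
Δn = 0.5038 − 0.1306 = 0.3732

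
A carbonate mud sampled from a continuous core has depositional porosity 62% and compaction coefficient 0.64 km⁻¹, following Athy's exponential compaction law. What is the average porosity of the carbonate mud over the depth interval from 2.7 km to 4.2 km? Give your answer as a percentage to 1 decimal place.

⟨φ⟩ = (1/(z₂−z₁)) ∫ φ₀ e^(−kz) dz = φ₀·(e^(−k·z₁) − e^(−k·z₂)) / (k·(z₂−z₁))
e^(−0.64×2.7) = 0.1776; e^(−0.64×4.2) = 0.0680
⟨φ⟩ = 0.62 × (0.1776 − 0.0680) / (0.64 × 1.5) = 0.62 × 0.1142 = 0.0708

7.1%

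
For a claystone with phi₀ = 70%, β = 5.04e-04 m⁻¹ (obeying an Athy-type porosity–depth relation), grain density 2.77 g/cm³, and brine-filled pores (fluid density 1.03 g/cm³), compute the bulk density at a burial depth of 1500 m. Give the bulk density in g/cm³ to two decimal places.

Working in km (1 km = 1000 m; β in km⁻¹ = β in m⁻¹ × 1000):
Porosity at depth: phi = 0.7·exp(−0.504×1.5) = 0.7×0.4695 = 0.3287
Bulk density: ρ_b = (1−phi)ρ_g + phi·ρ_f = 0.6713×2.77 + 0.3287×1.03
       = 1.860 + 0.339 = 2.198 g/cm³

2.20 g/cm³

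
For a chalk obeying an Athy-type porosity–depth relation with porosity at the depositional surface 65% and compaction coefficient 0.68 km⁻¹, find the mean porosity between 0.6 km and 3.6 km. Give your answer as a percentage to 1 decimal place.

⟨n⟩ = (1/(Z₂−Z₁)) ∫ n₀ e^(−βZ) dZ = n₀·(e^(−β·Z₁) − e^(−β·Z₂)) / (β·(Z₂−Z₁))
e^(−0.68×0.6) = 0.6650; e^(−0.68×3.6) = 0.0865
⟨n⟩ = 0.65 × (0.6650 − 0.0865) / (0.68 × 3) = 0.65 × 0.2836 = 0.1843

18.4%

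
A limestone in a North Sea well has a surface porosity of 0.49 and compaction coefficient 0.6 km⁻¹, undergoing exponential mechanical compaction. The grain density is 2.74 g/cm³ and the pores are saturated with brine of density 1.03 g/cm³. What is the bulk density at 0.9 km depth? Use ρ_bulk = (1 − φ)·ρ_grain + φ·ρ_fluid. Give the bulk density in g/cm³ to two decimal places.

2.25 g/cm³

Porosity at depth: phi = 0.49·exp(−0.6×0.9) = 0.49×0.5827 = 0.2855
Bulk density: ρ_b = (1−phi)ρ_g + phi·ρ_f = 0.7145×2.74 + 0.2855×1.03
       = 1.958 + 0.294 = 2.252 g/cm³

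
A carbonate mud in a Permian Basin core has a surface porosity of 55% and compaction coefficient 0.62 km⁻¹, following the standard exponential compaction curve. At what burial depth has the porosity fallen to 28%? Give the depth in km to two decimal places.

Invert Athy's law: d = ln(phi₀/phi) / β
d = ln(0.55/0.28) / 0.62 = ln(1.964) / 0.62 = 0.6751 / 0.62 = 1.089 km

1.09 km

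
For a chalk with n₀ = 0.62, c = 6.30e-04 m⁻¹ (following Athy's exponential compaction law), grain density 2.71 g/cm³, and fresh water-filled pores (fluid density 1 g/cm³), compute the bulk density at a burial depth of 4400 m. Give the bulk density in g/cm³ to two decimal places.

2.64 g/cm³

Working in km (1 km = 1000 m; c in km⁻¹ = c in m⁻¹ × 1000):
Porosity at depth: n = 0.62·exp(−0.63×4.4) = 0.62×0.0625 = 0.0388
Bulk density: ρ_b = (1−n)ρ_g + n·ρ_f = 0.9612×2.71 + 0.0388×1
       = 2.605 + 0.039 = 2.644 g/cm³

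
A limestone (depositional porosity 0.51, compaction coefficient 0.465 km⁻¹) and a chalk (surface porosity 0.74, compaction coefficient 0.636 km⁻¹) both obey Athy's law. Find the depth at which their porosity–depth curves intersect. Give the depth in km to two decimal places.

2.18 km

Set φ₀ₐ e^(−cₐz) = φ₀ᵦ e^(−cᵦz) ⇒ ln(φ₀ₐ/φ₀ᵦ) = (cₐ − cᵦ)·z
z = ln(0.51/0.74) / (0.465 − 0.636) = -0.3722 / -0.171 = 2.177 km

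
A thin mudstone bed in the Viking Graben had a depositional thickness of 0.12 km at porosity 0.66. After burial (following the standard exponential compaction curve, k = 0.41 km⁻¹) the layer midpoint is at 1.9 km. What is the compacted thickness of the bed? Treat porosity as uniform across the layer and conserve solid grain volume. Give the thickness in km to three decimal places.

0.059 km

Porosity at 1.9 km: φ = 0.66·exp(−0.41×1.9) = 0.3029
Solid-volume conservation: h(1−φ) = h₀(1−φ₀) ⇒ h = h₀·(1−φ₀)/(1−φ)
h = 0.12 × (1 − 0.66)/(1 − 0.3029) = 0.12 × 0.4877 = 0.0585 km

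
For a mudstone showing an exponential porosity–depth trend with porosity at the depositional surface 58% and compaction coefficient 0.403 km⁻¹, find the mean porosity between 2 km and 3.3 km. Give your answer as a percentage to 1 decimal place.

20.2%

⟨phi⟩ = (1/(z₂−z₁)) ∫ phi₀ e^(−βz) dz = phi₀·(e^(−β·z₁) − e^(−β·z₂)) / (β·(z₂−z₁))
e^(−0.403×2) = 0.4466; e^(−0.403×3.3) = 0.2645
⟨phi⟩ = 0.58 × (0.4466 − 0.2645) / (0.403 × 1.3) = 0.58 × 0.3477 = 0.2016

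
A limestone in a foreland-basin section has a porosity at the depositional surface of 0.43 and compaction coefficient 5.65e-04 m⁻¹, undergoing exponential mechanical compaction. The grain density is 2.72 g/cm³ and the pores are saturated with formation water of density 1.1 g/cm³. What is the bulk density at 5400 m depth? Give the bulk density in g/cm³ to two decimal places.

2.69 g/cm³

Working in km (1 km = 1000 m; c in km⁻¹ = c in m⁻¹ × 1000):
Porosity at depth: n = 0.43·exp(−0.565×5.4) = 0.43×0.0473 = 0.0203
Bulk density: ρ_b = (1−n)ρ_g + n·ρ_f = 0.9797×2.72 + 0.0203×1.1
       = 2.665 + 0.022 = 2.687 g/cm³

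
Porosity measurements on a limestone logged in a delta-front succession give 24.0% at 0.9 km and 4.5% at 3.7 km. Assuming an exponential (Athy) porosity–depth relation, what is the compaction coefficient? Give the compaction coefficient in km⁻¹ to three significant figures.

Athy: phi(Z) = phi₀ e^(−kZ) ⇒ phi₁/phi₂ = e^{k(Z₂−Z₁)} ⇒ k = ln(phi₁/phi₂)/(Z₂−Z₁)
k = ln(0.24/0.045) / (3.7 − 0.9) = ln(5.333) / 2.8 = 1.6740 / 2.8 = 0.5978 km⁻¹

0.598 km⁻¹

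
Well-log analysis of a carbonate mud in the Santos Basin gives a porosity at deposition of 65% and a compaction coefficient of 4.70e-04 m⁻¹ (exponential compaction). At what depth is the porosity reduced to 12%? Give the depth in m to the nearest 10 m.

Working in km (1 km = 1000 m; k in km⁻¹ = k in m⁻¹ × 1000):
Invert Athy's law: z = ln(φ₀/φ) / k
z = ln(0.65/0.12) / 0.47 = ln(5.417) / 0.47 = 1.6895 / 0.47 = 3.595 km

3590 m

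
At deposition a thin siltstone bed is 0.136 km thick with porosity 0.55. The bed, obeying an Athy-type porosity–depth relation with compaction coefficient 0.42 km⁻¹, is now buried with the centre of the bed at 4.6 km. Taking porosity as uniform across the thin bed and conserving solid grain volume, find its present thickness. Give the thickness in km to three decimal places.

0.066 km

Porosity at 4.6 km: φ = 0.55·exp(−0.42×4.6) = 0.0797
Solid-volume conservation: h(1−φ) = h₀(1−φ₀) ⇒ h = h₀·(1−φ₀)/(1−φ)
h = 0.136 × (1 − 0.55)/(1 − 0.0797) = 0.136 × 0.4890 = 0.0665 km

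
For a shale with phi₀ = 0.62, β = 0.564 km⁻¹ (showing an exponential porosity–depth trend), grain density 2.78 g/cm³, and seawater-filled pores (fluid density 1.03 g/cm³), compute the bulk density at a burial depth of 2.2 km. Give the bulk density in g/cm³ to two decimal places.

2.47 g/cm³

Porosity at depth: phi = 0.62·exp(−0.564×2.2) = 0.62×0.2892 = 0.1793
Bulk density: ρ_b = (1−phi)ρ_g + phi·ρ_f = 0.8207×2.78 + 0.1793×1.03
       = 2.282 + 0.185 = 2.466 g/cm³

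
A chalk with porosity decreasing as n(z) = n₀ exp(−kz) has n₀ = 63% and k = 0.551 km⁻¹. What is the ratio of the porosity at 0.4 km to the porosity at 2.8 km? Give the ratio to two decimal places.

n(z₁)/n(z₂) = e^(−k·z₁)/e^(−k·z₂) = e^{k(z₂−z₁)}
= exp(0.551 × 2.4) = exp(1.322) = 3.7524

3.75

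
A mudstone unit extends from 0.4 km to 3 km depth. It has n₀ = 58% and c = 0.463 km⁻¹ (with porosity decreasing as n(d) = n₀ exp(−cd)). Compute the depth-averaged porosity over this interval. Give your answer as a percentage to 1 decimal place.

28.0%

⟨n⟩ = (1/(d₂−d₁)) ∫ n₀ e^(−cd) dd = n₀·(e^(−c·d₁) − e^(−c·d₂)) / (c·(d₂−d₁))
e^(−0.463×0.4) = 0.8309; e^(−0.463×3) = 0.2493
⟨n⟩ = 0.58 × (0.8309 − 0.2493) / (0.463 × 2.6) = 0.58 × 0.4831 = 0.2802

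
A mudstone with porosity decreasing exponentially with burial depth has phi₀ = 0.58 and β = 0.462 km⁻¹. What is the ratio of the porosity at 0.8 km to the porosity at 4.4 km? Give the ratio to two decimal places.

5.28

phi(d₁)/phi(d₂) = e^(−β·d₁)/e^(−β·d₂) = e^{β(d₂−d₁)}
= exp(0.462 × 3.6) = exp(1.663) = 5.2762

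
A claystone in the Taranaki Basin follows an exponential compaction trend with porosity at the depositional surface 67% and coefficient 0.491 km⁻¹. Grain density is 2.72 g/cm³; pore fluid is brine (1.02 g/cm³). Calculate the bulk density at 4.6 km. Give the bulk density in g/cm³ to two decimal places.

Porosity at depth: φ = 0.67·exp(−0.491×4.6) = 0.67×0.1045 = 0.0700
Bulk density: ρ_b = (1−φ)ρ_g + φ·ρ_f = 0.9300×2.72 + 0.0700×1.02
       = 2.530 + 0.071 = 2.601 g/cm³

2.60 g/cm³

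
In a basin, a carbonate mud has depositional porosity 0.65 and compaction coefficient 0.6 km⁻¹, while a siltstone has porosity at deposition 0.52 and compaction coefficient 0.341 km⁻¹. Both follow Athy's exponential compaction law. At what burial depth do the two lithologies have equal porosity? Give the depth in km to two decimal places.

0.86 km

Set n₀ₐ e^(−cₐz) = n₀ᵦ e^(−cᵦz) ⇒ ln(n₀ₐ/n₀ᵦ) = (cₐ − cᵦ)·z
z = ln(0.65/0.52) / (0.6 − 0.341) = 0.2231 / 0.259 = 0.862 km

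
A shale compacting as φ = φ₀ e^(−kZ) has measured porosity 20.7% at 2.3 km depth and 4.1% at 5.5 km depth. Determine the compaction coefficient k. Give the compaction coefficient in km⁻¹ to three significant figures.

Athy: φ(Z) = φ₀ e^(−kZ) ⇒ φ₁/φ₂ = e^{k(Z₂−Z₁)} ⇒ k = ln(φ₁/φ₂)/(Z₂−Z₁)
k = ln(0.207/0.041) / (5.5 − 2.3) = ln(5.049) / 3.2 = 1.6191 / 3.2 = 0.506 km⁻¹

0.506 km⁻¹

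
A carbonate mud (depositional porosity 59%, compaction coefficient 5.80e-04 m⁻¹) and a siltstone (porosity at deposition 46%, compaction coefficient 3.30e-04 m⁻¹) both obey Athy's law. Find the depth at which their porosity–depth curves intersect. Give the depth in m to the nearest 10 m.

1000 m

Working in km (1 km = 1000 m; β in km⁻¹ = β in m⁻¹ × 1000):
Set φ₀ₐ e^(−βₐd) = φ₀ᵦ e^(−βᵦd) ⇒ ln(φ₀ₐ/φ₀ᵦ) = (βₐ − βᵦ)·d
d = ln(0.59/0.46) / (0.58 − 0.33) = 0.2489 / 0.25 = 0.996 km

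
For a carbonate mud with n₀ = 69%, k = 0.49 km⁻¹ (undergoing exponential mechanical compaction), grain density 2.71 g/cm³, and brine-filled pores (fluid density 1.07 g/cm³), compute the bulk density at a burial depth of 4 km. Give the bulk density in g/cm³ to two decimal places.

Porosity at depth: n = 0.69·exp(−0.49×4) = 0.69×0.1409 = 0.0972
Bulk density: ρ_b = (1−n)ρ_g + n·ρ_f = 0.9028×2.71 + 0.0972×1.07
       = 2.447 + 0.104 = 2.551 g/cm³

2.55 g/cm³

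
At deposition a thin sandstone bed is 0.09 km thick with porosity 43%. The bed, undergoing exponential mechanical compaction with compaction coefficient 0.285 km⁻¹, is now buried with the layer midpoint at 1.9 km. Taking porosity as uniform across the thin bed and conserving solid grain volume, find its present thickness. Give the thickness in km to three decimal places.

Porosity at 1.9 km: n = 0.43·exp(−0.285×1.9) = 0.2502
Solid-volume conservation: h(1−n) = h₀(1−n₀) ⇒ h = h₀·(1−n₀)/(1−n)
h = 0.09 × (1 − 0.43)/(1 − 0.2502) = 0.09 × 0.7602 = 0.0684 km

0.068 km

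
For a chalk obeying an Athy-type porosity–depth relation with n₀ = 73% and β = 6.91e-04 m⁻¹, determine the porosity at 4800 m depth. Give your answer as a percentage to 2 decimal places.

Working in km (1 km = 1000 m; β in km⁻¹ = β in m⁻¹ × 1000):
n = n₀·exp(−β·d) = 0.73 × exp(−0.691 × 4.8) = 0.73 × exp(−3.317)
  = 0.73 × 0.0363 = 0.0265

2.65%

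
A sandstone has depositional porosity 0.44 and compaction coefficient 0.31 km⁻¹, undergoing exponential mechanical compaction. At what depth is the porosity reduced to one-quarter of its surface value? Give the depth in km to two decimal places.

4.47 km

φ/φ₀ = 1/4 ⇒ exp(−c·z) = 1/4 ⇒ z = ln(4) / c
z = 1.3863 / 0.31 = 4.472 km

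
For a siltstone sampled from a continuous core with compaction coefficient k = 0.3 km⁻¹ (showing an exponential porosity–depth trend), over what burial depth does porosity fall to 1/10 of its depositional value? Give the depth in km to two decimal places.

7.68 km

n/n₀ = 1/10 ⇒ exp(−k·Z) = 1/10 ⇒ Z = ln(10) / k
Z = 2.3026 / 0.3 = 7.675 km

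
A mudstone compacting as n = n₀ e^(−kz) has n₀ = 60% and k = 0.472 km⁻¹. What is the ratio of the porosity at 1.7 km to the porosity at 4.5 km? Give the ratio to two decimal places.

n(z₁)/n(z₂) = e^(−k·z₁)/e^(−k·z₂) = e^{k(z₂−z₁)}
= exp(0.472 × 2.8) = exp(1.322) = 3.7494

3.75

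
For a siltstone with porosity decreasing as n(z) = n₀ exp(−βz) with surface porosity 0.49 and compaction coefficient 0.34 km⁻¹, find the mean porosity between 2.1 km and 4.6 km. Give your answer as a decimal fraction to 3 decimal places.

0.162

⟨n⟩ = (1/(z₂−z₁)) ∫ n₀ e^(−βz) dz = n₀·(e^(−β·z₁) − e^(−β·z₂)) / (β·(z₂−z₁))
e^(−0.34×2.1) = 0.4897; e^(−0.34×4.6) = 0.2093
⟨n⟩ = 0.49 × (0.4897 − 0.2093) / (0.34 × 2.5) = 0.49 × 0.3299 = 0.1616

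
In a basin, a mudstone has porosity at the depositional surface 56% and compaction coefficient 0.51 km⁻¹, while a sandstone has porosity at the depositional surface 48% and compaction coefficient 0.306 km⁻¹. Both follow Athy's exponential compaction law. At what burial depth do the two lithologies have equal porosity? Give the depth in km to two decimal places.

Set phi₀ₐ e^(−βₐZ) = phi₀ᵦ e^(−βᵦZ) ⇒ ln(phi₀ₐ/phi₀ᵦ) = (βₐ − βᵦ)·Z
Z = ln(0.56/0.48) / (0.51 − 0.306) = 0.1542 / 0.204 = 0.756 km

0.76 km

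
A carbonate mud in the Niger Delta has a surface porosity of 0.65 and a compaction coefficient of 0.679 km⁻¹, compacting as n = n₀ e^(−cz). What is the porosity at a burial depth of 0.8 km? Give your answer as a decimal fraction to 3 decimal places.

n = n₀·exp(−c·z) = 0.65 × exp(−0.679 × 0.8) = 0.65 × exp(−0.5432)
  = 0.65 × 0.5809 = 0.3776

0.378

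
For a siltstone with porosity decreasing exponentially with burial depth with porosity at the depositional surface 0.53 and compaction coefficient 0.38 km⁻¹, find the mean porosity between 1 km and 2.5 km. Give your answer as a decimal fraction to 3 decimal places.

0.276

⟨phi⟩ = (1/(d₂−d₁)) ∫ phi₀ e^(−cd) dd = phi₀·(e^(−c·d₁) − e^(−c·d₂)) / (c·(d₂−d₁))
e^(−0.38×1) = 0.6839; e^(−0.38×2.5) = 0.3867
⟨phi⟩ = 0.53 × (0.6839 − 0.3867) / (0.38 × 1.5) = 0.53 × 0.5213 = 0.2763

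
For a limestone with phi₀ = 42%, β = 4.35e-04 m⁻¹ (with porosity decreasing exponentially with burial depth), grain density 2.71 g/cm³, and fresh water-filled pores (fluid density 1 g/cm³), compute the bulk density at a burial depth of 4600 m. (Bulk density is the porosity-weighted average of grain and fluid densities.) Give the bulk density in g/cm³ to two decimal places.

2.61 g/cm³

Working in km (1 km = 1000 m; β in km⁻¹ = β in m⁻¹ × 1000):
Porosity at depth: phi = 0.42·exp(−0.435×4.6) = 0.42×0.1352 = 0.0568
Bulk density: ρ_b = (1−phi)ρ_g + phi·ρ_f = 0.9432×2.71 + 0.0568×1
       = 2.556 + 0.057 = 2.613 g/cm³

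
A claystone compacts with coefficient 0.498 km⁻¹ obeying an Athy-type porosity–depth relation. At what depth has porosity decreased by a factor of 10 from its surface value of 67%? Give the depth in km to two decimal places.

φ/φ₀ = 1/10 ⇒ exp(−c·Z) = 1/10 ⇒ Z = ln(10) / c
Z = 2.3026 / 0.498 = 4.624 km

4.62 km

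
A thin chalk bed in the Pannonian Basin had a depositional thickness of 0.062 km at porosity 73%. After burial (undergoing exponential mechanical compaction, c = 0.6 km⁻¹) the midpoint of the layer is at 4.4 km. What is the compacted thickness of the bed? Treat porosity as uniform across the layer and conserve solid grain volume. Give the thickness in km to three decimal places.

Porosity at 4.4 km: φ = 0.73·exp(−0.6×4.4) = 0.0521
Solid-volume conservation: h(1−φ) = h₀(1−φ₀) ⇒ h = h₀·(1−φ₀)/(1−φ)
h = 0.062 × (1 − 0.73)/(1 − 0.0521) = 0.062 × 0.2848 = 0.0177 km

0.018 km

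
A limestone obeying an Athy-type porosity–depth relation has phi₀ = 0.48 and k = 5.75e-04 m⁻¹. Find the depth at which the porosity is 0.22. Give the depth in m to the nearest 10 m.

Working in km (1 km = 1000 m; k in km⁻¹ = k in m⁻¹ × 1000):
Invert Athy's law: d = ln(phi₀/phi) / k
d = ln(0.48/0.22) / 0.575 = ln(2.182) / 0.575 = 0.7802 / 0.575 = 1.357 km

1360 m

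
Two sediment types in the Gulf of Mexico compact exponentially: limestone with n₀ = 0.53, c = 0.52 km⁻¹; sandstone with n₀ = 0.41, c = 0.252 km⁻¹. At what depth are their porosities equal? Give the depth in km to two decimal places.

Set n₀ₐ e^(−cₐZ) = n₀ᵦ e^(−cᵦZ) ⇒ ln(n₀ₐ/n₀ᵦ) = (cₐ − cᵦ)·Z
Z = ln(0.53/0.41) / (0.52 − 0.252) = 0.2567 / 0.268 = 0.958 km

0.96 km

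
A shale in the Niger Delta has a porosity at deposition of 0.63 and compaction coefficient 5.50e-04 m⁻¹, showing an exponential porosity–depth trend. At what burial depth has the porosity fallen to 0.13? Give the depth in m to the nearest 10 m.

Working in km (1 km = 1000 m; k in km⁻¹ = k in m⁻¹ × 1000):
Invert Athy's law: d = ln(phi₀/phi) / k
d = ln(0.63/0.13) / 0.55 = ln(4.846) / 0.55 = 1.5782 / 0.55 = 2.869 km

2870 m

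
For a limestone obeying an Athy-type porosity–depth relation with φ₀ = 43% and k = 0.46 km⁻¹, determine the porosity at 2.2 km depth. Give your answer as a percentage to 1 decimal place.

15.6%

φ = φ₀·exp(−k·d) = 0.43 × exp(−0.46 × 2.2) = 0.43 × exp(−1.012)
  = 0.43 × 0.3635 = 0.1563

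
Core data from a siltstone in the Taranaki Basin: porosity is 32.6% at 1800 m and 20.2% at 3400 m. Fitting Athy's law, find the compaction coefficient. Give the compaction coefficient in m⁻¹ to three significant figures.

0.000299 m⁻¹

Working in km (1 km = 1000 m; k in km⁻¹ = k in m⁻¹ × 1000):
Athy: phi(d) = phi₀ e^(−kd) ⇒ phi₁/phi₂ = e^{k(d₂−d₁)} ⇒ k = ln(phi₁/phi₂)/(d₂−d₁)
k = ln(0.326/0.202) / (3.4 − 1.8) = ln(1.614) / 1.6 = 0.4786 / 1.6 = 0.2991 km⁻¹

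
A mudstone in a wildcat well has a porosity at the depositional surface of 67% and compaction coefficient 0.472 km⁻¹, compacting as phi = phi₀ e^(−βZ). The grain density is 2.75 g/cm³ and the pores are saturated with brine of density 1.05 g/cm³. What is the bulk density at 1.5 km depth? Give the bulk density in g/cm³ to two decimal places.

2.19 g/cm³

Porosity at depth: phi = 0.67·exp(−0.472×1.5) = 0.67×0.4926 = 0.3301
Bulk density: ρ_b = (1−phi)ρ_g + phi·ρ_f = 0.6699×2.75 + 0.3301×1.05
       = 1.842 + 0.347 = 2.189 g/cm³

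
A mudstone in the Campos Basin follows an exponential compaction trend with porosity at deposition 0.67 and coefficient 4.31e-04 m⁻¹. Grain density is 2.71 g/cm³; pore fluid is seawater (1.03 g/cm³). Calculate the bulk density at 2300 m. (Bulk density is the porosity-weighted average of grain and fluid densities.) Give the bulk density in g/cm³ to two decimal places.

Working in km (1 km = 1000 m; c in km⁻¹ = c in m⁻¹ × 1000):
Porosity at depth: n = 0.67·exp(−0.431×2.3) = 0.67×0.3711 = 0.2486
Bulk density: ρ_b = (1−n)ρ_g + n·ρ_f = 0.7514×2.71 + 0.2486×1.03
       = 2.036 + 0.256 = 2.292 g/cm³

2.29 g/cm³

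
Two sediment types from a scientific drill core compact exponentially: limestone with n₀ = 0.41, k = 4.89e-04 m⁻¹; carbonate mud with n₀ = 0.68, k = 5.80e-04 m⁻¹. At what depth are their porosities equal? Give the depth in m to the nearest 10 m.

5560 m

Working in km (1 km = 1000 m; k in km⁻¹ = k in m⁻¹ × 1000):
Set n₀ₐ e^(−kₐd) = n₀ᵦ e^(−kᵦd) ⇒ ln(n₀ₐ/n₀ᵦ) = (kₐ − kᵦ)·d
d = ln(0.41/0.68) / (0.489 − 0.58) = -0.5059 / -0.091 = 5.560 km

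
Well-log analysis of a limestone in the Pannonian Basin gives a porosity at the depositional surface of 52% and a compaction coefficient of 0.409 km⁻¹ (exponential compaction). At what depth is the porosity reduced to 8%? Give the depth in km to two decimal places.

Invert Athy's law: d = ln(n₀/n) / k
d = ln(0.52/0.08) / 0.409 = ln(6.5) / 0.409 = 1.8718 / 0.409 = 4.577 km

4.58 km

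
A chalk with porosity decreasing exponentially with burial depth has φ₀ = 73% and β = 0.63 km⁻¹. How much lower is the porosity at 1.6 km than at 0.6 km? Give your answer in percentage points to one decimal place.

23.4 percentage points

φ(0.6) = 0.73·e^(−0.63×0.6) = 0.5002
φ(1.6) = 0.73·e^(−0.63×1.6) = 0.2664
Δφ = 0.5002 − 0.2664 = 0.2338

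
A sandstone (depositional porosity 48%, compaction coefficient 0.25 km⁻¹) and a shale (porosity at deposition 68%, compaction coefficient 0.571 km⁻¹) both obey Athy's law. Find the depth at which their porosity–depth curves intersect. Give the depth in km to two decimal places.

Set phi₀ₐ e^(−cₐZ) = phi₀ᵦ e^(−cᵦZ) ⇒ ln(phi₀ₐ/phi₀ᵦ) = (cₐ − cᵦ)·Z
Z = ln(0.48/0.68) / (0.25 − 0.571) = -0.3483 / -0.321 = 1.085 km

1.09 km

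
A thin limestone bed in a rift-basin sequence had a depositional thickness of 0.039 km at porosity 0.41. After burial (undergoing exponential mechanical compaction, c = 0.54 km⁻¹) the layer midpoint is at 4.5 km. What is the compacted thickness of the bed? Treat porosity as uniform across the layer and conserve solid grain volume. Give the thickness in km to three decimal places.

0.024 km

Porosity at 4.5 km: n = 0.41·exp(−0.54×4.5) = 0.0361
Solid-volume conservation: h(1−n) = h₀(1−n₀) ⇒ h = h₀·(1−n₀)/(1−n)
h = 0.039 × (1 − 0.41)/(1 − 0.0361) = 0.039 × 0.6121 = 0.0239 km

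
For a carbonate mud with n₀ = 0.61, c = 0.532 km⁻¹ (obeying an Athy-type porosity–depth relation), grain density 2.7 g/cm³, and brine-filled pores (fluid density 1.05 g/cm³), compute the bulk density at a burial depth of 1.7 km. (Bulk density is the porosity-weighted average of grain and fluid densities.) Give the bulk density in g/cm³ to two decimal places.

Porosity at depth: n = 0.61·exp(−0.532×1.7) = 0.61×0.4048 = 0.2469
Bulk density: ρ_b = (1−n)ρ_g + n·ρ_f = 0.7531×2.7 + 0.2469×1.05
       = 2.033 + 0.259 = 2.293 g/cm³

2.29 g/cm³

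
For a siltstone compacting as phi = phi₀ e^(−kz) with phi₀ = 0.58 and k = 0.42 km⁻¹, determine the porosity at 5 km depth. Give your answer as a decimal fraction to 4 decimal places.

0.0710

phi = phi₀·exp(−k·z) = 0.58 × exp(−0.42 × 5) = 0.58 × exp(−2.1)
  = 0.58 × 0.1225 = 0.0710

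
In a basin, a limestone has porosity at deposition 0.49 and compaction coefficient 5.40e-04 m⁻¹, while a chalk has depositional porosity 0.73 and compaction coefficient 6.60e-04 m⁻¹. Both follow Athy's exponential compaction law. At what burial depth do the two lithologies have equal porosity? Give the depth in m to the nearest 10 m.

3320 m

Working in km (1 km = 1000 m; β in km⁻¹ = β in m⁻¹ × 1000):
Set φ₀ₐ e^(−βₐZ) = φ₀ᵦ e^(−βᵦZ) ⇒ ln(φ₀ₐ/φ₀ᵦ) = (βₐ − βᵦ)·Z
Z = ln(0.49/0.73) / (0.54 − 0.66) = -0.3986 / -0.12 = 3.322 km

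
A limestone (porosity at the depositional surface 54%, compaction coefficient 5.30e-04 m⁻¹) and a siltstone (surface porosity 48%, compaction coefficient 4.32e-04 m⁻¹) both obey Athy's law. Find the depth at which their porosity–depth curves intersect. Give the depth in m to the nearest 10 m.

1200 m

Working in km (1 km = 1000 m; k in km⁻¹ = k in m⁻¹ × 1000):
Set phi₀ₐ e^(−kₐZ) = phi₀ᵦ e^(−kᵦZ) ⇒ ln(phi₀ₐ/phi₀ᵦ) = (kₐ − kᵦ)·Z
Z = ln(0.54/0.48) / (0.53 − 0.432) = 0.1178 / 0.098 = 1.202 km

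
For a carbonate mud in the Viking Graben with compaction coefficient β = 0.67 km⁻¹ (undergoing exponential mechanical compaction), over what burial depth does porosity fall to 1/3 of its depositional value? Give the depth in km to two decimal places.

φ/φ₀ = 1/3 ⇒ exp(−β·z) = 1/3 ⇒ z = ln(3) / β
z = 1.0986 / 0.67 = 1.640 km

1.64 km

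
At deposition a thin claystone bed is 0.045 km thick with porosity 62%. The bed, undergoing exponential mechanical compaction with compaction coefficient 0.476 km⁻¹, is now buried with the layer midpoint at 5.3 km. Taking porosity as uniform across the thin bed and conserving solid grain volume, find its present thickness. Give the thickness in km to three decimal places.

Porosity at 5.3 km: phi = 0.62·exp(−0.476×5.3) = 0.0497
Solid-volume conservation: h(1−phi) = h₀(1−phi₀) ⇒ h = h₀·(1−phi₀)/(1−phi)
h = 0.045 × (1 − 0.62)/(1 − 0.0497) = 0.045 × 0.3999 = 0.0180 km

0.018 km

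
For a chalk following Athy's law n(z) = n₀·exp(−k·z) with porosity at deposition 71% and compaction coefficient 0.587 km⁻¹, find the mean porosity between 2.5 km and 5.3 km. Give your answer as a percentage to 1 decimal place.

⟨n⟩ = (1/(z₂−z₁)) ∫ n₀ e^(−kz) dz = n₀·(e^(−k·z₁) − e^(−k·z₂)) / (k·(z₂−z₁))
e^(−0.587×2.5) = 0.2305; e^(−0.587×5.3) = 0.0446
⟨n⟩ = 0.71 × (0.2305 − 0.0446) / (0.587 × 2.8) = 0.71 × 0.1131 = 0.0803

8.0%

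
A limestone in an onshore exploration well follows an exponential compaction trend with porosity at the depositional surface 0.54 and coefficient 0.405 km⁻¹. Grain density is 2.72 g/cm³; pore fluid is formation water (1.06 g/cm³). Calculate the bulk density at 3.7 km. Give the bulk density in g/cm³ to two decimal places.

Porosity at depth: phi = 0.54·exp(−0.405×3.7) = 0.54×0.2235 = 0.1207
Bulk density: ρ_b = (1−phi)ρ_g + phi·ρ_f = 0.8793×2.72 + 0.1207×1.06
       = 2.392 + 0.128 = 2.520 g/cm³

2.52 g/cm³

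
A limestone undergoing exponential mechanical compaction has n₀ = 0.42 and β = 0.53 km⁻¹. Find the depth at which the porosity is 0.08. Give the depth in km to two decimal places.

3.13 km

Invert Athy's law: d = ln(n₀/n) / β
d = ln(0.42/0.08) / 0.53 = ln(5.25) / 0.53 = 1.6582 / 0.53 = 3.129 km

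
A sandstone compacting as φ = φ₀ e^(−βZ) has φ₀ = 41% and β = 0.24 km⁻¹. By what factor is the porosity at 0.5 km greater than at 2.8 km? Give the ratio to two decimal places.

φ(Z₁)/φ(Z₂) = e^(−β·Z₁)/e^(−β·Z₂) = e^{β(Z₂−Z₁)}
= exp(0.24 × 2.3) = exp(0.552) = 1.7367

1.74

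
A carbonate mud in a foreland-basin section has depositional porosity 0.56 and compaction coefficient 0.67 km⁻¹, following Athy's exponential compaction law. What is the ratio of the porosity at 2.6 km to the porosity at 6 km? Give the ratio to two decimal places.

φ(d₁)/φ(d₂) = e^(−c·d₁)/e^(−c·d₂) = e^{c(d₂−d₁)}
= exp(0.67 × 3.4) = exp(2.278) = 9.7571

9.76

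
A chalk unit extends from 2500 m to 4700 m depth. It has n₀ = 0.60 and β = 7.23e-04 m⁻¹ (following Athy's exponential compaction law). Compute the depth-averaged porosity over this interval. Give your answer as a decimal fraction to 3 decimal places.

Working in km (1 km = 1000 m; β in km⁻¹ = β in m⁻¹ × 1000):
⟨n⟩ = (1/(Z₂−Z₁)) ∫ n₀ e^(−βZ) dZ = n₀·(e^(−β·Z₁) − e^(−β·Z₂)) / (β·(Z₂−Z₁))
e^(−0.723×2.5) = 0.1641; e^(−0.723×4.7) = 0.0334
⟨n⟩ = 0.6 × (0.1641 − 0.0334) / (0.723 × 2.2) = 0.6 × 0.0821 = 0.0493

0.049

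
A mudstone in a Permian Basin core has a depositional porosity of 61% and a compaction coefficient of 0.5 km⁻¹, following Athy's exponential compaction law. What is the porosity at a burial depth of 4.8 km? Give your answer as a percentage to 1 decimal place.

5.5%

n = n₀·exp(−k·d) = 0.61 × exp(−0.5 × 4.8) = 0.61 × exp(−2.4)
  = 0.61 × 0.0907 = 0.0553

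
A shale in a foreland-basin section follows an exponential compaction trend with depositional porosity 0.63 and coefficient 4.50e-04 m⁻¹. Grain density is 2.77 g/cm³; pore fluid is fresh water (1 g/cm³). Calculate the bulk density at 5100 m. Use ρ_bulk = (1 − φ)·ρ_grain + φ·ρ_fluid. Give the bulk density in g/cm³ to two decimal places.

2.66 g/cm³

Working in km (1 km = 1000 m; β in km⁻¹ = β in m⁻¹ × 1000):
Porosity at depth: phi = 0.63·exp(−0.45×5.1) = 0.63×0.1008 = 0.0635
Bulk density: ρ_b = (1−phi)ρ_g + phi·ρ_f = 0.9365×2.77 + 0.0635×1
       = 2.594 + 0.063 = 2.658 g/cm³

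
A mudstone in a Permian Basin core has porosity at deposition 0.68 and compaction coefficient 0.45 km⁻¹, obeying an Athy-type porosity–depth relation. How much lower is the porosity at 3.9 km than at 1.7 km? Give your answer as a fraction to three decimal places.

n(1.7) = 0.68·e^(−0.45×1.7) = 0.3164
n(3.9) = 0.68·e^(−0.45×3.9) = 0.1176
Δn = 0.3164 − 0.1176 = 0.1989

0.199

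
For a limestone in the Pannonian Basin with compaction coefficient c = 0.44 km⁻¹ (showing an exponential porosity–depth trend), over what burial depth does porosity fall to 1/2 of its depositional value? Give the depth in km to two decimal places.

1.58 km

φ/φ₀ = 1/2 ⇒ exp(−c·z) = 1/2 ⇒ z = ln(2) / c
z = 0.6931 / 0.44 = 1.575 km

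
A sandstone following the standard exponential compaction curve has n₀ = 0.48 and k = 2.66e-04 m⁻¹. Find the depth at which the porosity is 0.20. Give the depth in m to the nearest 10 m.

Working in km (1 km = 1000 m; k in km⁻¹ = k in m⁻¹ × 1000):
Invert Athy's law: d = ln(n₀/n) / k
d = ln(0.48/0.2) / 0.266 = ln(2.4) / 0.266 = 0.8755 / 0.266 = 3.291 km

3290 m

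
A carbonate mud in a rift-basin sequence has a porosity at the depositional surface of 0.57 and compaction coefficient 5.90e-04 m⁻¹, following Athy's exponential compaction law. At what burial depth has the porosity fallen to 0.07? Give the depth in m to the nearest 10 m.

Working in km (1 km = 1000 m; c in km⁻¹ = c in m⁻¹ × 1000):
Invert Athy's law: z = ln(φ₀/φ) / c
z = ln(0.57/0.07) / 0.59 = ln(8.143) / 0.59 = 2.0971 / 0.59 = 3.554 km

3550 m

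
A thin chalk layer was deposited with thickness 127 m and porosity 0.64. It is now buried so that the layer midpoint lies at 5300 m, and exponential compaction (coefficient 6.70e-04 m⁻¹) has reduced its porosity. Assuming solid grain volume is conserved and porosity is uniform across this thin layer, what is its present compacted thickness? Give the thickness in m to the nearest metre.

47 m

Working in km (1 km = 1000 m; c in km⁻¹ = c in m⁻¹ × 1000):
Porosity at 5.3 km: φ = 0.64·exp(−0.67×5.3) = 0.0184
Solid-volume conservation: h(1−φ) = h₀(1−φ₀) ⇒ h = h₀·(1−φ₀)/(1−φ)
h = 0.127 × (1 − 0.64)/(1 − 0.0184) = 0.127 × 0.3667 = 0.0466 km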